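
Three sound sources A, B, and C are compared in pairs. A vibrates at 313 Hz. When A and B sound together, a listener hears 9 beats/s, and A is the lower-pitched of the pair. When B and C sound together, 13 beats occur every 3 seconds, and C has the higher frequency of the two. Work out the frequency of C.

326.3333 Hz

B is above A, so f_B = 313 + 9 = 322 Hz.
B–C: Beat frequency = 13/3 = 4.3333 Hz.
C is above B, so f_C = 322 + 4.3333 = 326.3333 Hz.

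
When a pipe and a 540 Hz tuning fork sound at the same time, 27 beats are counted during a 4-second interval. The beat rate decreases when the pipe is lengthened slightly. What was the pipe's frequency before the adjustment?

Beat frequency = 27/4 = 6.75 Hz.
|f − 540| = 6.75, so the pipe was at either 533.25 Hz or 546.75 Hz.
A longer pipe has a lower fundamental; the adjustment lowers the pipe's frequency.
The beat rate fell, so the adjustment moved the pipe toward 540 Hz — it must have started above the reference.

546.75 Hz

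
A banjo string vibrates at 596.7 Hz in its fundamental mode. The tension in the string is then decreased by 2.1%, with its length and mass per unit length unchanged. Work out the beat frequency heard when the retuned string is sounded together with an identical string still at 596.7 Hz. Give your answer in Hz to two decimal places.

6.30 Hz

For a string, f ∝ √T, so the new frequency is 596.7·√0.979 = 590.4014 Hz.
f_beat = |590.4014 − 596.7| = 6.30 Hz.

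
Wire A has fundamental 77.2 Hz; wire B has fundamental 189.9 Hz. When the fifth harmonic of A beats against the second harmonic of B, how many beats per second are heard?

Fifth harmonic of the first: 5·77.2 = 386.0 Hz.
Second harmonic of the second: 2·189.9 = 379.8 Hz.
f_beat = |386.0 − 379.8| = 6.2 Hz.

6.2 Hz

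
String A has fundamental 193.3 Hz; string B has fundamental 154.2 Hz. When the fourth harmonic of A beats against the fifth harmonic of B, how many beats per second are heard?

2.2 Hz

Fourth harmonic of the first: 4·193.3 = 773.2 Hz.
Fifth harmonic of the second: 5·154.2 = 771.0 Hz.
f_beat = |773.2 − 771.0| = 2.2 Hz.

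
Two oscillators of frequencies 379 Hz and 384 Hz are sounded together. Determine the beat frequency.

5 Hz

f_beat = |f₁ − f₂|.
|379 − 384| = 5 Hz.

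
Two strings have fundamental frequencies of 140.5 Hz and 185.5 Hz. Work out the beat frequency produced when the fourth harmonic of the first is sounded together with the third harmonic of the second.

Fourth harmonic of the first: 4·140.5 = 562.0 Hz.
Third harmonic of the second: 3·185.5 = 556.5 Hz.
f_beat = |562.0 − 556.5| = 5.5 Hz.

5.5 Hz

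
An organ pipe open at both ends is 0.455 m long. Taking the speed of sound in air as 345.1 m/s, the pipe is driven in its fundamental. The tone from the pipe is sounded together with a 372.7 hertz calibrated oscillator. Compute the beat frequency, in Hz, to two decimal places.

Open pipe: f_n = n·v/(2L) = 1·345.1/(2·0.455) = 379.2308 Hz.
f_beat = |379.2308 − 372.7| = 6.53 Hz.

6.53 Hz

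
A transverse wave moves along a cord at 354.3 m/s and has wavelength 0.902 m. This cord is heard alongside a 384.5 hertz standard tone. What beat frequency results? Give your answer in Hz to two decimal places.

Source frequency f = v/λ = 354.3/0.902 = 392.7938 Hz.
f_beat = |392.7938 − 384.5| = 8.29 Hz.

8.29 Hz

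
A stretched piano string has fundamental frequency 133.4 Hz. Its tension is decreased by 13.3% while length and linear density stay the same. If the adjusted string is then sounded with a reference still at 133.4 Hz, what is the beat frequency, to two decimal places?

For a string, f ∝ √T, so the new frequency is 133.4·√0.867 = 124.2125 Hz.
f_beat = |124.2125 − 133.4| = 9.19 Hz.

9.19 Hz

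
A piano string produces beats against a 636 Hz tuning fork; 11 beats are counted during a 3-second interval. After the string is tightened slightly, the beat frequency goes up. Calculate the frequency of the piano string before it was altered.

Beat frequency = 11/3 = 3.6667 Hz.
|f − 636| = 3.6667, so the piano string was at either 632.3333 Hz or 639.6667 Hz.
Increasing tension raises a string's frequency; the adjustment raises the piano string's frequency.
The beat rate rose, so the adjustment moved the piano string further from 636 Hz — it was already above the reference.

639.6667 Hz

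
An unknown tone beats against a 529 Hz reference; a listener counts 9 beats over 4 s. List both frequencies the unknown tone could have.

Beat frequency = 9/4 = 2.25 Hz.
|f − 529| = 2.25, so f = 529 ± 2.25.

526.75 Hz or 531.25 Hz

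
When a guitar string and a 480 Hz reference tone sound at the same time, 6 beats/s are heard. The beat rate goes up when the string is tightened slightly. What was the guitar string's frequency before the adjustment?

486 Hz

|f − 480| = 6, so the guitar string was at either 474 Hz or 486 Hz.
Increasing tension raises a string's frequency; the adjustment raises the guitar string's frequency.
The beat rate rose, so the adjustment moved the guitar string further from 480 Hz — it was already above the reference.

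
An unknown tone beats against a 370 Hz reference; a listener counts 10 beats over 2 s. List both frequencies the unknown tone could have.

365 Hz or 375 Hz

Beat frequency = 10/2 = 5 Hz.
|f − 370| = 5, so f = 370 ± 5.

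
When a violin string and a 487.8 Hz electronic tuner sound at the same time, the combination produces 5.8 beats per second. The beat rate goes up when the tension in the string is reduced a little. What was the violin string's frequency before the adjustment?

482 Hz

|f − 487.8| = 5.8, so the violin string was at either 482 Hz or 493.6 Hz.
Lower tension means lower frequency; the adjustment lowers the violin string's frequency.
The beat rate rose, so the adjustment moved the violin string further from 487.8 Hz — it was already below the reference.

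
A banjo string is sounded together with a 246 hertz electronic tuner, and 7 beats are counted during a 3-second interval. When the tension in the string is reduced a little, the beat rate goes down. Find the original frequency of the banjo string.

248.3333 Hz

Beat frequency = 7/3 = 2.3333 Hz.
|f − 246| = 2.3333, so the banjo string was at either 243.6667 Hz or 248.3333 Hz.
Lower tension means lower frequency; the adjustment lowers the banjo string's frequency.
The beat rate fell, so the adjustment moved the banjo string toward 246 Hz — it must have started above the reference.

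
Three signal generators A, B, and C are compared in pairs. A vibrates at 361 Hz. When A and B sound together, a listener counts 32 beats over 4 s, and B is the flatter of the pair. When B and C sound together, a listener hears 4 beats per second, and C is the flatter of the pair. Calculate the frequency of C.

A–B: Beat frequency = 32/4 = 8 Hz.
B is below A, so f_B = 361 − 8 = 353 Hz.
C is below B, so f_C = 353 − 4 = 349 Hz.

349 Hz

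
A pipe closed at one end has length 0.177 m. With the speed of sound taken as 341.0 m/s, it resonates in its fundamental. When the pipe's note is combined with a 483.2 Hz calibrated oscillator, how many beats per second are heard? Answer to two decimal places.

1.56 Hz

Closed pipe (odd harmonics): f_n = n·v/(4L) = 1·341.0/(4·0.177) = 481.6384 Hz.
f_beat = |481.6384 − 483.2| = 1.56 Hz.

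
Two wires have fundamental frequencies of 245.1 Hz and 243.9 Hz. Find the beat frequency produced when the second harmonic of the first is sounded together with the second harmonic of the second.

Second harmonic of the first: 2·245.1 = 490.2 Hz.
Second harmonic of the second: 2·243.9 = 487.8 Hz.
f_beat = |490.2 − 487.8| = 2.4 Hz.

2.4 Hz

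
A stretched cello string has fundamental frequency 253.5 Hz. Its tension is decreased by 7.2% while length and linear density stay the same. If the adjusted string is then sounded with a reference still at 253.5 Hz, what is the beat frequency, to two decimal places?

9.30 Hz

For a string, f ∝ √T, so the new frequency is 253.5·√0.928 = 244.2035 Hz.
f_beat = |244.2035 − 253.5| = 9.30 Hz.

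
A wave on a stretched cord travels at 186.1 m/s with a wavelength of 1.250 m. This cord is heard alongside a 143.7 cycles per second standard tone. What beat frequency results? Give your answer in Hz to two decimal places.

Source frequency f = v/λ = 186.1/1.250 = 148.8800 Hz.
f_beat = |148.8800 − 143.7| = 5.18 Hz.

5.18 Hz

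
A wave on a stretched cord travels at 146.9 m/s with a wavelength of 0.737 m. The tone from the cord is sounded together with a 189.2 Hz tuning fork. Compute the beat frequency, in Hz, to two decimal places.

Source frequency f = v/λ = 146.9/0.737 = 199.3216 Hz.
f_beat = |199.3216 − 189.2| = 10.12 Hz.

10.12 Hz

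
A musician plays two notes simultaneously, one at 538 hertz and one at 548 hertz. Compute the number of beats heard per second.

10 Hz

Beats arise from superposition of two nearby frequencies; the beat rate is |f₁ − f₂|.
|538 − 548| = 10 Hz.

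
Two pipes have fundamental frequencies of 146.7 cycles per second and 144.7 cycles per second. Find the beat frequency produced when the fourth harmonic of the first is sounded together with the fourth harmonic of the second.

8.0 Hz

Fourth harmonic of the first: 4·146.7 = 586.8 Hz.
Fourth harmonic of the second: 4·144.7 = 578.8 Hz.
f_beat = |586.8 − 578.8| = 8.0 Hz.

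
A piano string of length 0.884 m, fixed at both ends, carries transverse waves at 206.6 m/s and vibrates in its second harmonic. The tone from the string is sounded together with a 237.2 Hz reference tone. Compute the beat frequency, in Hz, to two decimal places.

3.49 Hz

For a string fixed at both ends, f_n = n·v/(2L) = 2·206.6/(2·0.884) = 233.7104 Hz.
f_beat = |233.7104 − 237.2| = 3.49 Hz.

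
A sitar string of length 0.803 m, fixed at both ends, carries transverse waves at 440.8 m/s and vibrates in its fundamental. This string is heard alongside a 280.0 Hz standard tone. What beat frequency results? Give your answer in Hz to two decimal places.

5.53 Hz

For a string fixed at both ends, f_n = n·v/(2L) = 1·440.8/(2·0.803) = 274.4707 Hz.
f_beat = |274.4707 − 280.0| = 5.53 Hz.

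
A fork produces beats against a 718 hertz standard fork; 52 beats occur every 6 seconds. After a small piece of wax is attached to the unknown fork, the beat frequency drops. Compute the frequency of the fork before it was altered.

Beat frequency = 52/6 = 8.6667 Hz.
|f − 718| = 8.6667, so the fork was at either 709.3333 Hz or 726.6667 Hz.
Loading a fork with wax lowers its frequency; the adjustment lowers the fork's frequency.
The beat rate fell, so the adjustment moved the fork toward 718 Hz — it must have started above the reference.

726.6667 Hz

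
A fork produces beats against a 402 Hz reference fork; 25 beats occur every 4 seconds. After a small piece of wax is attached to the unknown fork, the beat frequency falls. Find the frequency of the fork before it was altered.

Beat frequency = 25/4 = 6.25 Hz.
|f − 402| = 6.25, so the fork was at either 395.75 Hz or 408.25 Hz.
Loading a fork with wax lowers its frequency; the adjustment lowers the fork's frequency.
The beat rate fell, so the adjustment moved the fork toward 402 Hz — it must have started above the reference.

408.25 Hz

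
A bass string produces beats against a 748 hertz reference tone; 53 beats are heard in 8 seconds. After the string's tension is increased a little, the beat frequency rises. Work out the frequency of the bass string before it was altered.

Beat frequency = 53/8 = 6.625 Hz.
|f − 748| = 6.625, so the bass string was at either 741.375 Hz or 754.625 Hz.
Higher tension means higher frequency; the adjustment raises the bass string's frequency.
The beat rate rose, so the adjustment moved the bass string further from 748 Hz — it was already above the reference.

754.625 Hz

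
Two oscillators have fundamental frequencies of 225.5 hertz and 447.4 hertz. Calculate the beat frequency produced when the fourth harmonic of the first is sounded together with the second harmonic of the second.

Fourth harmonic of the first: 4·225.5 = 902.0 Hz.
Second harmonic of the second: 2·447.4 = 894.8 Hz.
f_beat = |902.0 − 894.8| = 7.2 Hz.

7.2 Hz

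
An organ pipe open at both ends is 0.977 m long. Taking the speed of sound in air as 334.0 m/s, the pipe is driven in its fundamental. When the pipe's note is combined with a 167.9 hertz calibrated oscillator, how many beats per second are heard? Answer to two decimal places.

Open pipe: f_n = n·v/(2L) = 1·334.0/(2·0.977) = 170.9314 Hz.
f_beat = |170.9314 − 167.9| = 3.03 Hz.

3.03 Hz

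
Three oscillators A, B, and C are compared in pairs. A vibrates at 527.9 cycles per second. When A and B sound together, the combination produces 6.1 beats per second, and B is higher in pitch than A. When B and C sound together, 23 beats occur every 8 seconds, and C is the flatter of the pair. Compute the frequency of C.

B is above A, so f_B = 527.9 + 6.1 = 534 Hz.
B–C: Beat frequency = 23/8 = 2.875 Hz.
C is below B, so f_C = 534 − 2.875 = 531.125 Hz.

531.125 Hz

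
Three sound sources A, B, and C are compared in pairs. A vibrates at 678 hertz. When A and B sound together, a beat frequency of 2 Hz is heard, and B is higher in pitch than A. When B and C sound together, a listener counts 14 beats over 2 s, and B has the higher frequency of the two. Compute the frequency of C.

673 Hz

B is above A, so f_B = 678 + 2 = 680 Hz.
B–C: Beat frequency = 14/2 = 7 Hz.
C is below B, so f_C = 680 − 7 = 673 Hz.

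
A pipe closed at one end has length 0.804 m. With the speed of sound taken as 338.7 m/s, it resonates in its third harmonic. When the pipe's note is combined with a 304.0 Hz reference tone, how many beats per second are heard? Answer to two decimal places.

11.95 Hz

Closed pipe (odd harmonics): f_n = n·v/(4L) = 3·338.7/(4·0.804) = 315.9515 Hz.
f_beat = |315.9515 − 304.0| = 11.95 Hz.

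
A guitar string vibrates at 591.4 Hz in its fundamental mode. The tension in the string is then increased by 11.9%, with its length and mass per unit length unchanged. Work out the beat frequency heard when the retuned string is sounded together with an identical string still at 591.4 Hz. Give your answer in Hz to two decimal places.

For a string, f ∝ √T, so the new frequency is 591.4·√1.119 = 625.5995 Hz.
f_beat = |625.5995 − 591.4| = 34.20 Hz.

34.20 Hz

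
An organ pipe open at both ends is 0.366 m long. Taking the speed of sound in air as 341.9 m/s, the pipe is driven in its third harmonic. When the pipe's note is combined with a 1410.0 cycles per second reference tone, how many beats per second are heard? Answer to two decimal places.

8.77 Hz

Open pipe: f_n = n·v/(2L) = 3·341.9/(2·0.366) = 1401.2295 Hz.
f_beat = |1401.2295 − 1410.0| = 8.77 Hz.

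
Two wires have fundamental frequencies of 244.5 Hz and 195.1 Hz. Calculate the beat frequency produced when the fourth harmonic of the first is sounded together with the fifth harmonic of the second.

Fourth harmonic of the first: 4·244.5 = 978.0 Hz.
Fifth harmonic of the second: 5·195.1 = 975.5 Hz.
f_beat = |978.0 − 975.5| = 2.5 Hz.

2.5 Hz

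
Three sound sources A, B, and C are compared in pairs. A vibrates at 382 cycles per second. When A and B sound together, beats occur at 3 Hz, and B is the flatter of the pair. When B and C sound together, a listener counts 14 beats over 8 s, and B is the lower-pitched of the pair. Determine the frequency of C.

B is below A, so f_B = 382 − 3 = 379 Hz.
B–C: Beat frequency = 14/8 = 1.75 Hz.
C is above B, so f_C = 379 + 1.75 = 380.75 Hz.

380.75 Hz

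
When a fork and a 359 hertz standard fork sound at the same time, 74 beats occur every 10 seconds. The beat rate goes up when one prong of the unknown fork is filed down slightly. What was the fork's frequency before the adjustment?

Beat frequency = 74/10 = 7.4 Hz.
|f − 359| = 7.4, so the fork was at either 351.6 Hz or 366.4 Hz.
Filing a prong removes mass and raises the fork's frequency; the adjustment raises the fork's frequency.
The beat rate rose, so the adjustment moved the fork further from 359 Hz — it was already above the reference.

366.4 Hz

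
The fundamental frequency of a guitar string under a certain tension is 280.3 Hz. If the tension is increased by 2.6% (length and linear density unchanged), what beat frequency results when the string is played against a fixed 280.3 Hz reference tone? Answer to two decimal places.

3.62 Hz

For a string, f ∝ √T, so the new frequency is 280.3·√1.026 = 283.9205 Hz.
f_beat = |283.9205 − 280.3| = 3.62 Hz.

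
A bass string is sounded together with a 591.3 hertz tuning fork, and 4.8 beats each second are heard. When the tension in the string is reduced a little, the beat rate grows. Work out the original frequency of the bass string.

|f − 591.3| = 4.8, so the bass string was at either 586.5 Hz or 596.1 Hz.
Lower tension means lower frequency; the adjustment lowers the bass string's frequency.
The beat rate rose, so the adjustment moved the bass string further from 591.3 Hz — it was already below the reference.

586.5 Hz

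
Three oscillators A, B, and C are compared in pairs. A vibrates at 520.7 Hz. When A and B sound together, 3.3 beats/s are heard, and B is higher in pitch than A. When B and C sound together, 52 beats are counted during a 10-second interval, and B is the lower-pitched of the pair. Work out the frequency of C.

529.2 Hz

B is above A, so f_B = 520.7 + 3.3 = 524 Hz.
B–C: Beat frequency = 52/10 = 5.2 Hz.
C is above B, so f_C = 524 + 5.2 = 529.2 Hz.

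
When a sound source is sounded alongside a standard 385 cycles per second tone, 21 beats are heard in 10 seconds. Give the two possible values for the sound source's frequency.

382.9 Hz or 387.1 Hz

Beat frequency = 21/10 = 2.1 Hz.
|f − 385| = 2.1, so f = 385 ± 2.1.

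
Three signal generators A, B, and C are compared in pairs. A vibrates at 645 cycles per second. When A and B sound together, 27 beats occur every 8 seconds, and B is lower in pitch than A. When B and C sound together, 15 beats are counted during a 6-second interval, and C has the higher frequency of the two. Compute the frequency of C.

644.125 Hz

A–B: Beat frequency = 27/8 = 3.375 Hz.
B is below A, so f_B = 645 − 3.375 = 641.625 Hz.
B–C: Beat frequency = 15/6 = 2.5 Hz.
C is above B, so f_C = 641.625 + 2.5 = 644.125 Hz.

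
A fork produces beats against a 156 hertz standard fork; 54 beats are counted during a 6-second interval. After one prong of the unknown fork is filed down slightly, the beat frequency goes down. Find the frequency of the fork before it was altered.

Beat frequency = 54/6 = 9 Hz.
|f − 156| = 9, so the fork was at either 147 Hz or 165 Hz.
Filing a prong removes mass and raises the fork's frequency; the adjustment raises the fork's frequency.
The beat rate fell, so the adjustment moved the fork toward 156 Hz — it must have started below the reference.

147 Hz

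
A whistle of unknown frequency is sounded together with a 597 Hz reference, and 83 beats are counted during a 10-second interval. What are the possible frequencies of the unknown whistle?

588.7 Hz or 605.3 Hz

Beat frequency = 83/10 = 8.3 Hz.
|f − 597| = 8.3, so f = 597 ± 8.3.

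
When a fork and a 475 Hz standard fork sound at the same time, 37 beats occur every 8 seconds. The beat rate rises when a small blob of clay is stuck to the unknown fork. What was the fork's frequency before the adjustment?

470.375 Hz

Beat frequency = 37/8 = 4.625 Hz.
|f − 475| = 4.625, so the fork was at either 470.375 Hz or 479.625 Hz.
Adding mass to a fork lowers its frequency; the adjustment lowers the fork's frequency.
The beat rate rose, so the adjustment moved the fork further from 475 Hz — it was already below the reference.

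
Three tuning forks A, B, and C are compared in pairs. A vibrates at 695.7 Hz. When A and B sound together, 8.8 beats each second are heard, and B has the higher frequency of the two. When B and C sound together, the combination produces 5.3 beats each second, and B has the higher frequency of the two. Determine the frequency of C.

B is above A, so f_B = 695.7 + 8.8 = 704.5 Hz.
C is below B, so f_C = 704.5 − 5.3 = 699.2 Hz.

699.2 Hz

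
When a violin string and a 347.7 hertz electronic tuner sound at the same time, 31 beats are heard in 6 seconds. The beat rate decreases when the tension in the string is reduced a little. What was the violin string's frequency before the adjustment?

Beat frequency = 31/6 = 5.1667 Hz.
|f − 347.7| = 5.1667, so the violin string was at either 342.5333 Hz or 352.8667 Hz.
Lower tension means lower frequency; the adjustment lowers the violin string's frequency.
The beat rate fell, so the adjustment moved the violin string toward 347.7 Hz — it must have started above the reference.

352.8667 Hz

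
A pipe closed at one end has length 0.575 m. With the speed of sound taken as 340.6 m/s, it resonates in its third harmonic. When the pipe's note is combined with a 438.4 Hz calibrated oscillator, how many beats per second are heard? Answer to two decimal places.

5.86 Hz

Closed pipe (odd harmonics): f_n = n·v/(4L) = 3·340.6/(4·0.575) = 444.2609 Hz.
f_beat = |444.2609 − 438.4| = 5.86 Hz.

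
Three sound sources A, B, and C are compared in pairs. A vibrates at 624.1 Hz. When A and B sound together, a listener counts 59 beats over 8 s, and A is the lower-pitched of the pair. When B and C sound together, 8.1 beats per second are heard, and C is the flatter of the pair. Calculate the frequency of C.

A–B: Beat frequency = 59/8 = 7.375 Hz.
B is above A, so f_B = 624.1 + 7.375 = 631.475 Hz.
C is below B, so f_C = 631.475 − 8.1 = 623.375 Hz.

623.375 Hz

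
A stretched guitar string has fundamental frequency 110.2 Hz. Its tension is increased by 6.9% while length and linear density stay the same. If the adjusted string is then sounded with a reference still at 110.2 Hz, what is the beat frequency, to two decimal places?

3.74 Hz

For a string, f ∝ √T, so the new frequency is 110.2·√1.069 = 113.9385 Hz.
f_beat = |113.9385 − 110.2| = 3.74 Hz.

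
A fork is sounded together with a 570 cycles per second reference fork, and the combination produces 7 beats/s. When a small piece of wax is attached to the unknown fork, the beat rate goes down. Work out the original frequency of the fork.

577 Hz

|f − 570| = 7, so the fork was at either 563 Hz or 577 Hz.
Loading a fork with wax lowers its frequency; the adjustment lowers the fork's frequency.
The beat rate fell, so the adjustment moved the fork toward 570 Hz — it must have started above the reference.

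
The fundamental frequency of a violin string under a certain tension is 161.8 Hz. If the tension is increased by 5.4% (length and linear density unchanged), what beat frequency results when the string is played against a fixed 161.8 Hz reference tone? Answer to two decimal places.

4.31 Hz

For a string, f ∝ √T, so the new frequency is 161.8·√1.054 = 166.1112 Hz.
f_beat = |166.1112 − 161.8| = 4.31 Hz.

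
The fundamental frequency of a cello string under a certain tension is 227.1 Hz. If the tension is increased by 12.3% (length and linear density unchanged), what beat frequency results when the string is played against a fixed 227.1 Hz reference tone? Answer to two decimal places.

For a string, f ∝ √T, so the new frequency is 227.1·√1.123 = 240.6617 Hz.
f_beat = |240.6617 − 227.1| = 13.56 Hz.

13.56 Hz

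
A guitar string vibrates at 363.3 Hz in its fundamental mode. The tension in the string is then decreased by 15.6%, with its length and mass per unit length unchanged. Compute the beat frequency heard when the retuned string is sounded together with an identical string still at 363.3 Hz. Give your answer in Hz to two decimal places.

For a string, f ∝ √T, so the new frequency is 363.3·√0.844 = 333.7618 Hz.
f_beat = |333.7618 − 363.3| = 29.54 Hz.

29.54 Hz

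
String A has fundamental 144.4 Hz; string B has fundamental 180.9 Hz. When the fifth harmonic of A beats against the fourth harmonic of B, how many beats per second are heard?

1.6 Hz

Fifth harmonic of the first: 5·144.4 = 722.0 Hz.
Fourth harmonic of the second: 4·180.9 = 723.6 Hz.
f_beat = |722.0 − 723.6| = 1.6 Hz.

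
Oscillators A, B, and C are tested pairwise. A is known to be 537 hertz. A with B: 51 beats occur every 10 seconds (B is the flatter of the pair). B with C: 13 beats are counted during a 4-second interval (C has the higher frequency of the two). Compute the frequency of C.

535.15 Hz

A–B: Beat frequency = 51/10 = 5.1 Hz.
B is below A, so f_B = 537 − 5.1 = 531.9 Hz.
B–C: Beat frequency = 13/4 = 3.25 Hz.
C is above B, so f_C = 531.9 + 3.25 = 535.15 Hz.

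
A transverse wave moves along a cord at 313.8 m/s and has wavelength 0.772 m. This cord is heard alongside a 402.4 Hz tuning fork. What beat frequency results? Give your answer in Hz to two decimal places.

4.08 Hz

Source frequency f = v/λ = 313.8/0.772 = 406.4767 Hz.
f_beat = |406.4767 − 402.4| = 4.08 Hz.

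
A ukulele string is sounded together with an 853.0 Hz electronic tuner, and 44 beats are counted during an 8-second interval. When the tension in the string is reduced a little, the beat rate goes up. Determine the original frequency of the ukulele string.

Beat frequency = 44/8 = 5.5 Hz.
|f − 853.0| = 5.5, so the ukulele string was at either 847.5 Hz or 858.5 Hz.
Lower tension means lower frequency; the adjustment lowers the ukulele string's frequency.
The beat rate rose, so the adjustment moved the ukulele string further from 853.0 Hz — it was already below the reference.

847.5 Hz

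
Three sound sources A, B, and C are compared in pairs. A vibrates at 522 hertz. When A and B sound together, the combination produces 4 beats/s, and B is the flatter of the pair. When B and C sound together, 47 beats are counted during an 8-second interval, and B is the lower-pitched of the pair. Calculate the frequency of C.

523.875 Hz

B is below A, so f_B = 522 − 4 = 518 Hz.
B–C: Beat frequency = 47/8 = 5.875 Hz.
C is above B, so f_C = 518 + 5.875 = 523.875 Hz.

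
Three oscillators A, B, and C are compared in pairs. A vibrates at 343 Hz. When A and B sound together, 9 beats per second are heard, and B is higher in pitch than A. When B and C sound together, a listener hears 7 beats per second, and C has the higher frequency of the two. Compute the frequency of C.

359 Hz

B is above A, so f_B = 343 + 9 = 352 Hz.
C is above B, so f_C = 352 + 7 = 359 Hz.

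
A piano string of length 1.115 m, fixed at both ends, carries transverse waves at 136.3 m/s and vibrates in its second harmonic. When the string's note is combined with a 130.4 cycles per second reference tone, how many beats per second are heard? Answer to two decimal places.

For a string fixed at both ends, f_n = n·v/(2L) = 2·136.3/(2·1.115) = 122.2422 Hz.
f_beat = |122.2422 − 130.4| = 8.16 Hz.

8.16 Hz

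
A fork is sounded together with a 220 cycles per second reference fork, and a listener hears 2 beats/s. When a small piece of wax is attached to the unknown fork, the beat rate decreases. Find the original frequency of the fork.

|f − 220| = 2, so the fork was at either 218 Hz or 222 Hz.
Loading a fork with wax lowers its frequency; the adjustment lowers the fork's frequency.
The beat rate fell, so the adjustment moved the fork toward 220 Hz — it must have started above the reference.

222 Hz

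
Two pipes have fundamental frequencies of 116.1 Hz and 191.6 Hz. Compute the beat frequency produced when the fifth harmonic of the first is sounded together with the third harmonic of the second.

5.7 Hz

Fifth harmonic of the first: 5·116.1 = 580.5 Hz.
Third harmonic of the second: 3·191.6 = 574.8 Hz.
f_beat = |580.5 − 574.8| = 5.7 Hz.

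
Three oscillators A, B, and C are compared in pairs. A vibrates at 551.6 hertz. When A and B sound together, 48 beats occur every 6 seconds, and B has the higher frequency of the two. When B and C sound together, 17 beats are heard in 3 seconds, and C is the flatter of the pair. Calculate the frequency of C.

553.9333 Hz

A–B: Beat frequency = 48/6 = 8 Hz.
B is above A, so f_B = 551.6 + 8 = 559.6 Hz.
B–C: Beat frequency = 17/3 = 5.6667 Hz.
C is below B, so f_C = 559.6 − 5.6667 = 553.9333 Hz.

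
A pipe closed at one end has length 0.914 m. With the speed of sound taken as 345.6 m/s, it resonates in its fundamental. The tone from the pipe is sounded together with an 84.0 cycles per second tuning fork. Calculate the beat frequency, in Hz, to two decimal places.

10.53 Hz

Closed pipe (odd harmonics): f_n = n·v/(4L) = 1·345.6/(4·0.914) = 94.5295 Hz.
f_beat = |94.5295 − 84.0| = 10.53 Hz.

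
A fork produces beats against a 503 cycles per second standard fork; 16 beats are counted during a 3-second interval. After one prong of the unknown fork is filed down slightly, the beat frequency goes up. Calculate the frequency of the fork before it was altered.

508.3333 Hz

Beat frequency = 16/3 = 5.3333 Hz.
|f − 503| = 5.3333, so the fork was at either 497.6667 Hz or 508.3333 Hz.
Filing a prong removes mass and raises the fork's frequency; the adjustment raises the fork's frequency.
The beat rate rose, so the adjustment moved the fork further from 503 Hz — it was already above the reference.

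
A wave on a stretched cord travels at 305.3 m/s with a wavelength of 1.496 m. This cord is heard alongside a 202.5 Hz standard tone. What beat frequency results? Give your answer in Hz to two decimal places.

1.58 Hz

Source frequency f = v/λ = 305.3/1.496 = 204.0775 Hz.
f_beat = |204.0775 − 202.5| = 1.58 Hz.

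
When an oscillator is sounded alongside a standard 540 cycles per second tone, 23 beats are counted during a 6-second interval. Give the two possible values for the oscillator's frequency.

Beat frequency = 23/6 = 3.8333 Hz.
|f − 540| = 3.8333, so f = 540 ± 3.8333.

536.1667 Hz or 543.8333 Hz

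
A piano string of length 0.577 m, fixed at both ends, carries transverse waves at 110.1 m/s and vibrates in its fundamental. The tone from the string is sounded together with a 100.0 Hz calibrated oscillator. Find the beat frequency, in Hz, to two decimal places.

For a string fixed at both ends, f_n = n·v/(2L) = 1·110.1/(2·0.577) = 95.4073 Hz.
f_beat = |95.4073 − 100.0| = 4.59 Hz.

4.59 Hz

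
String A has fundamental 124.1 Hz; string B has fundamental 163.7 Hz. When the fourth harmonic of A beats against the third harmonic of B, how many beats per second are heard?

5.3 Hz

Fourth harmonic of the first: 4·124.1 = 496.4 Hz.
Third harmonic of the second: 3·163.7 = 491.1 Hz.
f_beat = |496.4 − 491.1| = 5.3 Hz.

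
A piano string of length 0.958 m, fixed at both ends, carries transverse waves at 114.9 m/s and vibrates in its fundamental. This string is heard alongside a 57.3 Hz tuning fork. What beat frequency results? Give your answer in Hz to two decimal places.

2.67 Hz

For a string fixed at both ends, f_n = n·v/(2L) = 1·114.9/(2·0.958) = 59.9687 Hz.
f_beat = |59.9687 − 57.3| = 2.67 Hz.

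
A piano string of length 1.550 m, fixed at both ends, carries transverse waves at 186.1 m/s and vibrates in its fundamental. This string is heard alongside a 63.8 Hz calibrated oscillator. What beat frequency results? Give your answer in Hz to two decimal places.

For a string fixed at both ends, f_n = n·v/(2L) = 1·186.1/(2·1.550) = 60.0323 Hz.
f_beat = |60.0323 − 63.8| = 3.77 Hz.

3.77 Hz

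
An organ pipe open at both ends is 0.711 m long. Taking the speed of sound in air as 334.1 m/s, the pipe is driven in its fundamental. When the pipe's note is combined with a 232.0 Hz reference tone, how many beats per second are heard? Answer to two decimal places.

2.95 Hz

Open pipe: f_n = n·v/(2L) = 1·334.1/(2·0.711) = 234.9508 Hz.
f_beat = |234.9508 − 232.0| = 2.95 Hz.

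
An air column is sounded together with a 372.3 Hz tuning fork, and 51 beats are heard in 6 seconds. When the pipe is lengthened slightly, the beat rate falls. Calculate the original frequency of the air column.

Beat frequency = 51/6 = 8.5 Hz.
|f − 372.3| = 8.5, so the air column was at either 363.8 Hz or 380.8 Hz.
A longer pipe has a lower fundamental; the adjustment lowers the air column's frequency.
The beat rate fell, so the adjustment moved the air column toward 372.3 Hz — it must have started above the reference.

380.8 Hz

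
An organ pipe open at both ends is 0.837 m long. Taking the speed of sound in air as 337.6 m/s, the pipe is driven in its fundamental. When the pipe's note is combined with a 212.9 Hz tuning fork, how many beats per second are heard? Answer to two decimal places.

11.23 Hz

Open pipe: f_n = n·v/(2L) = 1·337.6/(2·0.837) = 201.6726 Hz.
f_beat = |201.6726 − 212.9| = 11.23 Hz.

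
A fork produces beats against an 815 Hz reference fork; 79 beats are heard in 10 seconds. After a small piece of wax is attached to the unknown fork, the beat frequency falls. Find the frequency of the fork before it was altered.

822.9 Hz

Beat frequency = 79/10 = 7.9 Hz.
|f − 815| = 7.9, so the fork was at either 807.1 Hz or 822.9 Hz.
Loading a fork with wax lowers its frequency; the adjustment lowers the fork's frequency.
The beat rate fell, so the adjustment moved the fork toward 815 Hz — it must have started above the reference.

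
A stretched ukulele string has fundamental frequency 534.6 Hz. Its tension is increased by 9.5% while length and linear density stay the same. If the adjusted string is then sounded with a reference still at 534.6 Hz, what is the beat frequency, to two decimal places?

24.82 Hz

For a string, f ∝ √T, so the new frequency is 534.6·√1.095 = 559.4175 Hz.
f_beat = |559.4175 − 534.6| = 24.82 Hz.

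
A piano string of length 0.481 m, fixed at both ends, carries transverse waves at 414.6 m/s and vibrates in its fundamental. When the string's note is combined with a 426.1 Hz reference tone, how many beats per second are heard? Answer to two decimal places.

4.88 Hz

For a string fixed at both ends, f_n = n·v/(2L) = 1·414.6/(2·0.481) = 430.9771 Hz.
f_beat = |430.9771 − 426.1| = 4.88 Hz.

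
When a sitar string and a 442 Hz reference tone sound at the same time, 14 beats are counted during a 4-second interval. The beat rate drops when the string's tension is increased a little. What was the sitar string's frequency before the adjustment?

438.5 Hz

Beat frequency = 14/4 = 3.5 Hz.
|f − 442| = 3.5, so the sitar string was at either 438.5 Hz or 445.5 Hz.
Higher tension means higher frequency; the adjustment raises the sitar string's frequency.
The beat rate fell, so the adjustment moved the sitar string toward 442 Hz — it must have started below the reference.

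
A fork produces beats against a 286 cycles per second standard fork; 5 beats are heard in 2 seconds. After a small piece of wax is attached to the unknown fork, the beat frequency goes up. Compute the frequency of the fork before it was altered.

Beat frequency = 5/2 = 2.5 Hz.
|f − 286| = 2.5, so the fork was at either 283.5 Hz or 288.5 Hz.
Loading a fork with wax lowers its frequency; the adjustment lowers the fork's frequency.
The beat rate rose, so the adjustment moved the fork further from 286 Hz — it was already below the reference.

283.5 Hz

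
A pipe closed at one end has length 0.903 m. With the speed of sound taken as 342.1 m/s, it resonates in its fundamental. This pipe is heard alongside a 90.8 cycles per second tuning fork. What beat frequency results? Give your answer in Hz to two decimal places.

Closed pipe (odd harmonics): f_n = n·v/(4L) = 1·342.1/(4·0.903) = 94.7121 Hz.
f_beat = |94.7121 − 90.8| = 3.91 Hz.

3.91 Hz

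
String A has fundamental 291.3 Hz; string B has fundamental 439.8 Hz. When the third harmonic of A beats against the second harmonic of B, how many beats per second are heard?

Third harmonic of the first: 3·291.3 = 873.9 Hz.
Second harmonic of the second: 2·439.8 = 879.6 Hz.
f_beat = |873.9 − 879.6| = 5.7 Hz.

5.7 Hz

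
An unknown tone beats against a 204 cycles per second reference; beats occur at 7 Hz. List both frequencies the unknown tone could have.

197 Hz or 211 Hz

|f − 204| = 7, so f = 204 ± 7.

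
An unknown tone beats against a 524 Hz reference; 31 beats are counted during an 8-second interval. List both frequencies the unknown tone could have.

Beat frequency = 31/8 = 3.875 Hz.
|f − 524| = 3.875, so f = 524 ± 3.875.

520.125 Hz or 527.875 Hz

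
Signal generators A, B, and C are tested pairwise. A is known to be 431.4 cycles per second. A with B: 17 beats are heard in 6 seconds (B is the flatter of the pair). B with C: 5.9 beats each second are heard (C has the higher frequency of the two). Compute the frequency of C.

A–B: Beat frequency = 17/6 = 2.8333 Hz.
B is below A, so f_B = 431.4 − 2.8333 = 428.5667 Hz.
C is above B, so f_C = 428.5667 + 5.9 = 434.4667 Hz.

434.4667 Hz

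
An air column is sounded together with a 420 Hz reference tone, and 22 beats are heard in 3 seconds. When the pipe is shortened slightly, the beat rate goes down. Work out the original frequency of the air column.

Beat frequency = 22/3 = 7.3333 Hz.
|f − 420| = 7.3333, so the air column was at either 412.6667 Hz or 427.3333 Hz.
A shorter pipe has a higher fundamental; the adjustment raises the air column's frequency.
The beat rate fell, so the adjustment moved the air column toward 420 Hz — it must have started below the reference.

412.6667 Hz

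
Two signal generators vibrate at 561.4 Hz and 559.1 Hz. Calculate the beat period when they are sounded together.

f_beat = |561.4 − 559.1| = 2.3 Hz.
Beat period T = 1 / f_beat = 1 / 2.3 s.

0.435 s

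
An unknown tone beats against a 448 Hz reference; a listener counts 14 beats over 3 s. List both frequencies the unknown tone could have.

Beat frequency = 14/3 = 4.6667 Hz.
|f − 448| = 4.6667, so f = 448 ± 4.6667.

443.3333 Hz or 452.6667 Hz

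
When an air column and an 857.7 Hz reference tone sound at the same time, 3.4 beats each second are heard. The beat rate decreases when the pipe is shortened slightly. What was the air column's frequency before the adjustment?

854.3 Hz

|f − 857.7| = 3.4, so the air column was at either 854.3 Hz or 861.1 Hz.
A shorter pipe has a higher fundamental; the adjustment raises the air column's frequency.
The beat rate fell, so the adjustment moved the air column toward 857.7 Hz — it must have started below the reference.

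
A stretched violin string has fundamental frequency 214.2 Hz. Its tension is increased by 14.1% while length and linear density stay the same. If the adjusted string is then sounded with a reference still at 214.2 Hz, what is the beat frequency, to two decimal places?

For a string, f ∝ √T, so the new frequency is 214.2·√1.141 = 228.8033 Hz.
f_beat = |228.8033 − 214.2| = 14.60 Hz.

14.60 Hz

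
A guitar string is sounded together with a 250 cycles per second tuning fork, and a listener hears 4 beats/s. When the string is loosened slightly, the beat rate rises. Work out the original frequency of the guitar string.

|f − 250| = 4, so the guitar string was at either 246 Hz or 254 Hz.
Reducing tension lowers a string's frequency; the adjustment lowers the guitar string's frequency.
The beat rate rose, so the adjustment moved the guitar string further from 250 Hz — it was already below the reference.

246 Hz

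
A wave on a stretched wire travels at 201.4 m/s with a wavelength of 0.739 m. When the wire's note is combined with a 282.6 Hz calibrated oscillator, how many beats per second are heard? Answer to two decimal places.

Source frequency f = v/λ = 201.4/0.739 = 272.5304 Hz.
f_beat = |272.5304 − 282.6| = 10.07 Hz.

10.07 Hz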